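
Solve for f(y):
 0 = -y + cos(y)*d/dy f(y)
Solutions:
 f(y) = C1 + Integral(y/cos(y), y)


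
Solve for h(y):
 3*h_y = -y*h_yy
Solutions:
 h(y) = C1 + C2/y^2


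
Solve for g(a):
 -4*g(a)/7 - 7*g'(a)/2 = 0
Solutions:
 g(a) = C1*exp(-8*a/49)


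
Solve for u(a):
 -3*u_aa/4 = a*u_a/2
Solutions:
 u(a) = C1 + C2*erf(sqrt(3)*a/3)


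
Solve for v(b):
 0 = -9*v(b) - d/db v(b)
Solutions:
 v(b) = C1*exp(-9*b)


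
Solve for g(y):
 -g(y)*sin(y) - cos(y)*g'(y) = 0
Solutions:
 g(y) = C1*cos(y)


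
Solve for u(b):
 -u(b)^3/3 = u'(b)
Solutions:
 u(b) = -sqrt(6)*sqrt(-1/(C1 - b))/2
 u(b) = sqrt(6)*sqrt(-1/(C1 - b))/2


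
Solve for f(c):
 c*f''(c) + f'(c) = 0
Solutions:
 f(c) = C1 + C2*log(c)


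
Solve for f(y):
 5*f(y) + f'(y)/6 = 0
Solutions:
 f(y) = C1*exp(-30*y)


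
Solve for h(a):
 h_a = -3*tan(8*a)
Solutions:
 h(a) = C1 + 3*log(cos(8*a))/8


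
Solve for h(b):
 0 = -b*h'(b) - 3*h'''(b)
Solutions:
 h(b) = C1 + Integral(C2*airyai(-3^(2/3)*b/3) + C3*airybi(-3^(2/3)*b/3), b)


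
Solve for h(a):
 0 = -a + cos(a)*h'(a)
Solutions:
 h(a) = C1 + Integral(a/cos(a), a)


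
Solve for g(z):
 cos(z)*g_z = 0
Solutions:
 g(z) = C1


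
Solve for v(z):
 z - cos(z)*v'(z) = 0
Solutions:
 v(z) = C1 + Integral(z/cos(z), z)


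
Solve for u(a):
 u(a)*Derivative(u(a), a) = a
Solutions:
 u(a) = -sqrt(C1 + a^2)
 u(a) = sqrt(C1 + a^2)


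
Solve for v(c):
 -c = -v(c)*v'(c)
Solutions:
 v(c) = -sqrt(C1 + c^2)
 v(c) = sqrt(C1 + c^2)


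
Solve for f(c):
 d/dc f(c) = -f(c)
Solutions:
 f(c) = C1*exp(-c)


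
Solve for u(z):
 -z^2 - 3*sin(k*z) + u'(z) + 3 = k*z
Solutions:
 u(z) = C1 + k*z^2/2 + z^3/3 - 3*z - 3*cos(k*z)/k


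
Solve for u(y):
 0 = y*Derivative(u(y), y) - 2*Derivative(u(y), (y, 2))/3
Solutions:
 u(y) = C1 + C2*erfi(sqrt(3)*y/2)


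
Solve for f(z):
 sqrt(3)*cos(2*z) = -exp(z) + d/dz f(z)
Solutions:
 f(z) = C1 + exp(z) + sqrt(3)*sin(2*z)/2


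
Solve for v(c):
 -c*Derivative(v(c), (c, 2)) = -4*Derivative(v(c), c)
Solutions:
 v(c) = C1 + C2*c^5


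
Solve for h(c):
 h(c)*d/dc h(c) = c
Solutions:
 h(c) = -sqrt(C1 + c^2)
 h(c) = sqrt(C1 + c^2)


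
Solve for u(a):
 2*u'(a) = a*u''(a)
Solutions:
 u(a) = C1 + C2*a^3


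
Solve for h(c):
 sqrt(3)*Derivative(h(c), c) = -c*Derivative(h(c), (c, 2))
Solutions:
 h(c) = C1 + C2*c^(1 - sqrt(3))


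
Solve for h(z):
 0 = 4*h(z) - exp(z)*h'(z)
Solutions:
 h(z) = C1*exp(-4*exp(-z))


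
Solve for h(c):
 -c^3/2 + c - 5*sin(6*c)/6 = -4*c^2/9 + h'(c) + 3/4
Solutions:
 h(c) = C1 - c^4/8 + 4*c^3/27 + c^2/2 - 3*c/4 + 5*cos(6*c)/36


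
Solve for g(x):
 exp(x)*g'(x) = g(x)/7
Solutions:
 g(x) = C1*exp(-exp(-x)/7)


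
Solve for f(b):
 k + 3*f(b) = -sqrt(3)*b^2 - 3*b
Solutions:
 f(b) = -sqrt(3)*b^2/3 - b - k/3


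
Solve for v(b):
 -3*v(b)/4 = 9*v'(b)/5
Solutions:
 v(b) = C1*exp(-5*b/12)


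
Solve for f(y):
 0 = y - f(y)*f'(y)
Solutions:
 f(y) = -sqrt(C1 + y^2)
 f(y) = sqrt(C1 + y^2)


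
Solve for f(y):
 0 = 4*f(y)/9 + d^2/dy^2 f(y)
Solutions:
 f(y) = C1*sin(2*y/3) + C2*cos(2*y/3)


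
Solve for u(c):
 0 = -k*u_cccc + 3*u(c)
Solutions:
 u(c) = C1*exp(-3^(1/4)*c*(1/k)^(1/4)) + C2*exp(3^(1/4)*c*(1/k)^(1/4)) + C3*exp(-3^(1/4)*I*c*(1/k)^(1/4)) + C4*exp(3^(1/4)*I*c*(1/k)^(1/4))


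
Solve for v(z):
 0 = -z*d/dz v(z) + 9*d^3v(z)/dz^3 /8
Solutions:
 v(z) = C1 + Integral(C2*airyai(2*3^(1/3)*z/3) + C3*airybi(2*3^(1/3)*z/3), z)


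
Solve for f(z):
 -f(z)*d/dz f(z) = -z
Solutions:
 f(z) = -sqrt(C1 + z^2)
 f(z) = sqrt(C1 + z^2)


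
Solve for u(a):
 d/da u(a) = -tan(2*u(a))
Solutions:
 u(a) = -asin(C1*exp(-2*a))/2 + pi/2
 u(a) = asin(C1*exp(-2*a))/2


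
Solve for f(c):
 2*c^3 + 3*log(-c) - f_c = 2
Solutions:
 f(c) = C1 + c^4/2 + 3*c*log(-c) - 5*c


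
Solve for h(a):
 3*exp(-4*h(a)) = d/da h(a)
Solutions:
 h(a) = log(-I*(C1 + 12*a)^(1/4))
 h(a) = log(I*(C1 + 12*a)^(1/4))
 h(a) = log(-(C1 + 12*a)^(1/4))
 h(a) = log(C1 + 12*a)/4


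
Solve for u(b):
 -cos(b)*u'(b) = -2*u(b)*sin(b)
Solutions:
 u(b) = C1/cos(b)^2


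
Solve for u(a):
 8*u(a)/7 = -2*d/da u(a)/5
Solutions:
 u(a) = C1*exp(-20*a/7)


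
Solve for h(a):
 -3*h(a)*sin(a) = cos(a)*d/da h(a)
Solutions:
 h(a) = C1*cos(a)^3


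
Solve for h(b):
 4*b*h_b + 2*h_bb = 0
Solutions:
 h(b) = C1 + C2*erf(b)


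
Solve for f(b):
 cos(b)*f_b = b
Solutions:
 f(b) = C1 + Integral(b/cos(b), b)


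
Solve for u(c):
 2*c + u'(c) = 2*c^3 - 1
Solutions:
 u(c) = C1 + c^4/2 - c^2 - c


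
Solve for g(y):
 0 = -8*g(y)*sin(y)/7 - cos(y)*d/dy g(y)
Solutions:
 g(y) = C1*cos(y)^(8/7)


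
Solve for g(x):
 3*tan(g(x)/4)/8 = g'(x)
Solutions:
 g(x) = -4*asin(C1*exp(3*x/32)) + 4*pi
 g(x) = 4*asin(C1*exp(3*x/32))


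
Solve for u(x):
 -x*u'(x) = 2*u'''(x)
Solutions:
 u(x) = C1 + Integral(C2*airyai(-2^(2/3)*x/2) + C3*airybi(-2^(2/3)*x/2), x)


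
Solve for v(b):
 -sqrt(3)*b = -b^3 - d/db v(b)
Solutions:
 v(b) = C1 - b^4/4 + sqrt(3)*b^2/2


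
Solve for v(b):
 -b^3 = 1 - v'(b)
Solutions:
 v(b) = C1 + b^4/4 + b


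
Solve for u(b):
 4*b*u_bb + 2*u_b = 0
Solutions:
 u(b) = C1 + C2*sqrt(b)


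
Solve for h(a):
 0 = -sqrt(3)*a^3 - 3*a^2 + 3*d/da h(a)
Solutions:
 h(a) = C1 + sqrt(3)*a^4/12 + a^3/3


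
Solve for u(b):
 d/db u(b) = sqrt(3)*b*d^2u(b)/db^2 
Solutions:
 u(b) = C1 + C2*b^(sqrt(3)/3 + 1)


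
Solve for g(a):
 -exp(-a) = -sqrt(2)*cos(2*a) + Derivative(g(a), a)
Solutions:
 g(a) = C1 + sqrt(2)*sin(2*a)/2 + exp(-a)


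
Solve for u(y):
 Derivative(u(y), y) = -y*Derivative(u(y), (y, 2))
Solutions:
 u(y) = C1 + C2*log(y)


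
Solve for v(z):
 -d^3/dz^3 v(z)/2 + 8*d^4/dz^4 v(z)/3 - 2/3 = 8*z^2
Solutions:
 v(z) = C1 + C2*z + C3*z^2 + C4*exp(3*z/16) - 4*z^5/15 - 64*z^4/9 - 4102*z^3/27


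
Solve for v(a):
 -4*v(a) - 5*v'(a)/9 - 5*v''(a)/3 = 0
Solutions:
 v(a) = (C1*sin(sqrt(2135)*a/30) + C2*cos(sqrt(2135)*a/30))*exp(-a/6)


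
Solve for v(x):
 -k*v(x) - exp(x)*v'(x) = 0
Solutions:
 v(x) = C1*exp(k*exp(-x))


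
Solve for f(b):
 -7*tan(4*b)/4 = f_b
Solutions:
 f(b) = C1 + 7*log(cos(4*b))/16


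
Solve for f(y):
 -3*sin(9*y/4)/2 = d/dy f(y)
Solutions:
 f(y) = C1 + 2*cos(9*y/4)/3


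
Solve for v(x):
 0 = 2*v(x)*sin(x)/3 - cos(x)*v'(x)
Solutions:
 v(x) = C1/cos(x)^(2/3)


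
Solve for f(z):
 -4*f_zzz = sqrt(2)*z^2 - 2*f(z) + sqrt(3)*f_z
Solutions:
 f(z) = C1*exp(-z*(-3^(5/6)/(6 + sqrt(sqrt(3) + 36))^(1/3) + 3^(2/3)*(6 + sqrt(sqrt(3) + 36))^(1/3))/12)*sin(z*(3^(1/3)/(6 + sqrt(sqrt(3) + 36))^(1/3) + 3^(1/6)*(6 + sqrt(sqrt(3) + 36))^(1/3))/4) + C2*exp(-z*(-3^(5/6)/(6 + sqrt(sqrt(3) + 36))^(1/3) + 3^(2/3)*(6 + sqrt(sqrt(3) + 36))^(1/3))/12)*cos(z*(3^(1/3)/(6 + sqrt(sqrt(3) + 36))^(1/3) + 3^(1/6)*(6 + sqrt(sqrt(3) + 36))^(1/3))/4) + C3*exp(z*(-3^(5/6)/(6 + sqrt(sqrt(3) + 36))^(1/3) + 3^(2/3)*(6 + sqrt(sqrt(3) + 36))^(1/3))/6) + sqrt(2)*z^2/2 + sqrt(6)*z/2 + 3*sqrt(2)/4


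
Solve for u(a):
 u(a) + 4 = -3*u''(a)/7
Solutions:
 u(a) = C1*sin(sqrt(21)*a/3) + C2*cos(sqrt(21)*a/3) - 4


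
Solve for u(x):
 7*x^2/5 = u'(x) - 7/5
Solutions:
 u(x) = C1 + 7*x^3/15 + 7*x/5


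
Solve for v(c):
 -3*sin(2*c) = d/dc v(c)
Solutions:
 v(c) = C1 + 3*cos(2*c)/2


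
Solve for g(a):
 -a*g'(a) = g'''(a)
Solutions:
 g(a) = C1 + Integral(C2*airyai(-a) + C3*airybi(-a), a)


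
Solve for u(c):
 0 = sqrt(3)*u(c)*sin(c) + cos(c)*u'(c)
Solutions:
 u(c) = C1*cos(c)^(sqrt(3))


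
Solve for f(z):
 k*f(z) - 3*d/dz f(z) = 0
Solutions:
 f(z) = C1*exp(k*z/3)


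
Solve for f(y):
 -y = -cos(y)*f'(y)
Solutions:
 f(y) = C1 + Integral(y/cos(y), y)


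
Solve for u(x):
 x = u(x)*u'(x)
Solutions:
 u(x) = -sqrt(C1 + x^2)
 u(x) = sqrt(C1 + x^2)


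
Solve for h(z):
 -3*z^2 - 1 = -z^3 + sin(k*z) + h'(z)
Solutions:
 h(z) = C1 + z^4/4 - z^3 - z + cos(k*z)/k


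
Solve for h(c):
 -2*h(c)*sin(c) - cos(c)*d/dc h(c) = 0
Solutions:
 h(c) = C1*cos(c)^2


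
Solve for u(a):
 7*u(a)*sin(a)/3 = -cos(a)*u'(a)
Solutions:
 u(a) = C1*cos(a)^(7/3)


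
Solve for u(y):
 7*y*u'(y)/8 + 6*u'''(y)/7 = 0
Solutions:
 u(y) = C1 + Integral(C2*airyai(-42^(2/3)*y/12) + C3*airybi(-42^(2/3)*y/12), y)


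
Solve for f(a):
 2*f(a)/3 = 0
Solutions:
 f(a) = 0


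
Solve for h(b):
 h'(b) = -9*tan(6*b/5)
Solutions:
 h(b) = C1 + 15*log(cos(6*b/5))/2


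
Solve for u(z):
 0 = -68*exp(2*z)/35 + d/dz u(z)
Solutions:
 u(z) = C1 + 34*exp(2*z)/35


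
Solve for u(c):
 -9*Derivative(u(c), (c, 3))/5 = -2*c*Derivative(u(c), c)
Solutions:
 u(c) = C1 + Integral(C2*airyai(30^(1/3)*c/3) + C3*airybi(30^(1/3)*c/3), c)


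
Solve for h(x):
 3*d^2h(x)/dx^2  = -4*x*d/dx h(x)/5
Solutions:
 h(x) = C1 + C2*erf(sqrt(30)*x/15)


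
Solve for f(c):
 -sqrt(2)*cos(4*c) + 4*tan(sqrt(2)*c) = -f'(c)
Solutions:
 f(c) = C1 + 2*sqrt(2)*log(cos(sqrt(2)*c)) + sqrt(2)*sin(4*c)/4


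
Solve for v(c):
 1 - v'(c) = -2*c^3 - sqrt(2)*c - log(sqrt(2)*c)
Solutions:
 v(c) = C1 + c^4/2 + sqrt(2)*c^2/2 + c*log(c) + c*log(2)/2


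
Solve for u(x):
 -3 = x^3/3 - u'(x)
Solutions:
 u(x) = C1 + x^4/12 + 3*x


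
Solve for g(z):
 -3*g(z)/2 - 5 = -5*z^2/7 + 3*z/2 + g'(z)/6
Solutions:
 g(z) = C1*exp(-9*z) + 10*z^2/21 - 209*z/189 - 5461/1701


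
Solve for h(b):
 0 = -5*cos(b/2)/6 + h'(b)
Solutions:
 h(b) = C1 + 5*sin(b/2)/3


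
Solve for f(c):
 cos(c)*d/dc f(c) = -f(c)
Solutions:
 f(c) = C1*sqrt(sin(c) - 1)/sqrt(sin(c) + 1)


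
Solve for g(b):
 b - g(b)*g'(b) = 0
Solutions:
 g(b) = -sqrt(C1 + b^2)
 g(b) = sqrt(C1 + b^2)


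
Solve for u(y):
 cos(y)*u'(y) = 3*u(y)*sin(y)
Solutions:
 u(y) = C1/cos(y)^3


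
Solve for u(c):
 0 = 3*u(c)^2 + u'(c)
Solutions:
 u(c) = 1/(C1 + 3*c)


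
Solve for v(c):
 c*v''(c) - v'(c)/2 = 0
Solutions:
 v(c) = C1 + C2*c^(3/2)


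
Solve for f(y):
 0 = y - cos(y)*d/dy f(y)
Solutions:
 f(y) = C1 + Integral(y/cos(y), y)


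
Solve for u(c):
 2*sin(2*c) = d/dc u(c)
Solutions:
 u(c) = C1 - cos(2*c)


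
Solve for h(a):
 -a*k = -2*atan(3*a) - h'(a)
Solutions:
 h(a) = C1 + a^2*k/2 - 2*a*atan(3*a) + log(9*a^2 + 1)/3


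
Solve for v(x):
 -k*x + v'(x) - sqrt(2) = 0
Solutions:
 v(x) = C1 + k*x^2/2 + sqrt(2)*x


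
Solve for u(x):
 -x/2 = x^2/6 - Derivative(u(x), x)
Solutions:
 u(x) = C1 + x^3/18 + x^2/4


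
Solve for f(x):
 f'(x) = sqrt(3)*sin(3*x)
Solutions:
 f(x) = C1 - sqrt(3)*cos(3*x)/3


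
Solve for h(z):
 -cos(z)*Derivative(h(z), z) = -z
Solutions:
 h(z) = C1 + Integral(z/cos(z), z)


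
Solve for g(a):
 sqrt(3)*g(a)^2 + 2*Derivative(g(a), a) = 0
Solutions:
 g(a) = 2/(C1 + sqrt(3)*a)


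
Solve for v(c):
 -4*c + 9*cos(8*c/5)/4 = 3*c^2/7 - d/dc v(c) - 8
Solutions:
 v(c) = C1 + c^3/7 + 2*c^2 - 8*c - 45*sin(8*c/5)/32


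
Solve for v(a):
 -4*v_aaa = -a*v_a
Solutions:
 v(a) = C1 + Integral(C2*airyai(2^(1/3)*a/2) + C3*airybi(2^(1/3)*a/2), a)


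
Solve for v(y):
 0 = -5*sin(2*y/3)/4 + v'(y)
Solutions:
 v(y) = C1 - 15*cos(2*y/3)/8


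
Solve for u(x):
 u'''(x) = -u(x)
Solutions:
 u(x) = C3*exp(-x) + (C1*sin(sqrt(3)*x/2) + C2*cos(sqrt(3)*x/2))*exp(x/2)


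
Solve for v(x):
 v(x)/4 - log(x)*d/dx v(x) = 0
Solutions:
 v(x) = C1*exp(li(x)/4)


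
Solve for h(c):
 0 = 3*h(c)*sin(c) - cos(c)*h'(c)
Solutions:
 h(c) = C1/cos(c)^3


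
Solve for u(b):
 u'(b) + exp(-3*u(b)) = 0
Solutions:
 u(b) = log(C1 - 3*b)/3
 u(b) = log((-3^(1/3) - 3^(5/6)*I)*(C1 - b)^(1/3)/2)
 u(b) = log((-3^(1/3) + 3^(5/6)*I)*(C1 - b)^(1/3)/2)


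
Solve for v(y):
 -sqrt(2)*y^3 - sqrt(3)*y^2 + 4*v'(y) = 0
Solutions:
 v(y) = C1 + sqrt(2)*y^4/16 + sqrt(3)*y^3/12


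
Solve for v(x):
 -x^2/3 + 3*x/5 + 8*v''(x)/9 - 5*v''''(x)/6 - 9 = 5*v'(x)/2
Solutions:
 v(x) = C1 + C2*exp(x*(32*50^(1/3)/(sqrt(4018705) + 2025)^(1/3) + 20^(1/3)*(sqrt(4018705) + 2025)^(1/3))/60)*sin(sqrt(3)*x*(-20^(1/3)*(sqrt(4018705) + 2025)^(1/3) + 32*50^(1/3)/(sqrt(4018705) + 2025)^(1/3))/60) + C3*exp(x*(32*50^(1/3)/(sqrt(4018705) + 2025)^(1/3) + 20^(1/3)*(sqrt(4018705) + 2025)^(1/3))/60)*cos(sqrt(3)*x*(-20^(1/3)*(sqrt(4018705) + 2025)^(1/3) + 32*50^(1/3)/(sqrt(4018705) + 2025)^(1/3))/60) + C4*exp(-x*(32*50^(1/3)/(sqrt(4018705) + 2025)^(1/3) + 20^(1/3)*(sqrt(4018705) + 2025)^(1/3))/30) - 2*x^3/45 + 49*x^2/675 - 107782*x/30375


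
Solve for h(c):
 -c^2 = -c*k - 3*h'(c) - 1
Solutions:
 h(c) = C1 + c^3/9 - c^2*k/6 - c/3


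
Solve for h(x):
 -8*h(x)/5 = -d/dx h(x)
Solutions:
 h(x) = C1*exp(8*x/5)


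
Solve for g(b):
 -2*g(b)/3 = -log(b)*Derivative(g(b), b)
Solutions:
 g(b) = C1*exp(2*li(b)/3)


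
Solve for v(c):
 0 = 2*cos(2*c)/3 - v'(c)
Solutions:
 v(c) = C1 + sin(2*c)/3


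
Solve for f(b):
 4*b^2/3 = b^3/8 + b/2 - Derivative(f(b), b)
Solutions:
 f(b) = C1 + b^4/32 - 4*b^3/9 + b^2/4


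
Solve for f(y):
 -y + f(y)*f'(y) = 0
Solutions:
 f(y) = -sqrt(C1 + y^2)
 f(y) = sqrt(C1 + y^2)


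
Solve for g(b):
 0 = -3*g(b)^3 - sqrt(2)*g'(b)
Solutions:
 g(b) = -sqrt(-1/(C1 - 3*sqrt(2)*b))
 g(b) = sqrt(-1/(C1 - 3*sqrt(2)*b))


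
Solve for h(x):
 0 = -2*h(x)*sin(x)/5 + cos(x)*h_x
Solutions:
 h(x) = C1/cos(x)^(2/5)


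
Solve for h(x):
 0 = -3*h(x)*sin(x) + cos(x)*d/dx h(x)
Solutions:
 h(x) = C1/cos(x)^3


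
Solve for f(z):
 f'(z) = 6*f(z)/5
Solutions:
 f(z) = C1*exp(6*z/5)


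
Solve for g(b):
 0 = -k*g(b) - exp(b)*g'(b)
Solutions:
 g(b) = C1*exp(k*exp(-b))


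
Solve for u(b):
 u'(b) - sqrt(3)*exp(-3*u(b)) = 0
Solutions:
 u(b) = log(C1 + 3*sqrt(3)*b)/3
 u(b) = log((-3^(1/3) - 3^(5/6)*I)*(C1 + sqrt(3)*b)^(1/3)/2)
 u(b) = log((-3^(1/3) + 3^(5/6)*I)*(C1 + sqrt(3)*b)^(1/3)/2)


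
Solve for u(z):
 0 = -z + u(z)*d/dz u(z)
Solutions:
 u(z) = -sqrt(C1 + z^2)
 u(z) = sqrt(C1 + z^2)


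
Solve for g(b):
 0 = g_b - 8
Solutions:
 g(b) = C1 + 8*b


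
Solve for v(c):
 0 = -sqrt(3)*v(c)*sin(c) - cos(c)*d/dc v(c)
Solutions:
 v(c) = C1*cos(c)^(sqrt(3))


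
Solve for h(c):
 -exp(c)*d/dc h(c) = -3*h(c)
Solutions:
 h(c) = C1*exp(-3*exp(-c))


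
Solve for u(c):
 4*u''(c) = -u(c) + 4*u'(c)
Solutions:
 u(c) = (C1 + C2*c)*exp(c/2)


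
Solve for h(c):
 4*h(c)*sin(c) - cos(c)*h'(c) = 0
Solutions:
 h(c) = C1/cos(c)^4


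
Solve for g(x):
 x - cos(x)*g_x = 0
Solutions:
 g(x) = C1 + Integral(x/cos(x), x)


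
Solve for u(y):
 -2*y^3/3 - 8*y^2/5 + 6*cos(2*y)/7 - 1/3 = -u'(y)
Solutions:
 u(y) = C1 + y^4/6 + 8*y^3/15 + y/3 - 3*sin(2*y)/7


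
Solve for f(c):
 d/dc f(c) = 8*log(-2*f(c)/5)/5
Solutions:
 -5*Integral(1/(log(-_y) - log(5) + log(2)), (_y, f(c)))/8 = C1 - c


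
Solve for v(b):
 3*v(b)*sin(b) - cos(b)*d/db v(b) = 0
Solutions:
 v(b) = C1/cos(b)^3


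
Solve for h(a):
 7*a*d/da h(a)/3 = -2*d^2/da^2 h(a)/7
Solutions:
 h(a) = C1 + C2*erf(7*sqrt(3)*a/6)


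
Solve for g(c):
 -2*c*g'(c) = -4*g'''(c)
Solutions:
 g(c) = C1 + Integral(C2*airyai(2^(2/3)*c/2) + C3*airybi(2^(2/3)*c/2), c)


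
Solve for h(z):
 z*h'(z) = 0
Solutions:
 h(z) = C1


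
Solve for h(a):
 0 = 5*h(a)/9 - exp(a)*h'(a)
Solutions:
 h(a) = C1*exp(-5*exp(-a)/9)


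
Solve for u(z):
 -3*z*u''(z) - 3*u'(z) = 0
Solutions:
 u(z) = C1 + C2*log(z)


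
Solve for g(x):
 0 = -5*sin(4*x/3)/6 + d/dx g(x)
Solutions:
 g(x) = C1 - 5*cos(4*x/3)/8


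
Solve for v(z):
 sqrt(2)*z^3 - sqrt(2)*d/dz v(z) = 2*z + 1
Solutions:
 v(z) = C1 + z^4/4 - sqrt(2)*z^2/2 - sqrt(2)*z/2


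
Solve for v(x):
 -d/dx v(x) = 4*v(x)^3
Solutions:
 v(x) = -sqrt(2)*sqrt(-1/(C1 - 4*x))/2
 v(x) = sqrt(2)*sqrt(-1/(C1 - 4*x))/2


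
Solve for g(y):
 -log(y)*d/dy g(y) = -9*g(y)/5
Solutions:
 g(y) = C1*exp(9*li(y)/5)


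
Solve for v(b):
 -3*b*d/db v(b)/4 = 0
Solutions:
 v(b) = C1


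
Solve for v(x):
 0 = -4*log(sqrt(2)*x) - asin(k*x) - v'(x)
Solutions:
 v(x) = C1 - 4*x*log(x) - 2*x*log(2) + 4*x - Piecewise((x*asin(k*x) + sqrt(-k^2*x^2 + 1)/k, Ne(k, 0)), (0, True))


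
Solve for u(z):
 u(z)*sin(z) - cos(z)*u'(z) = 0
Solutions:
 u(z) = C1/cos(z)


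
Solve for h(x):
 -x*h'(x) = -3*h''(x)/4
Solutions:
 h(x) = C1 + C2*erfi(sqrt(6)*x/3)


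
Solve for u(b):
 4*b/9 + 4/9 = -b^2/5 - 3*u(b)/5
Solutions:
 u(b) = -b^2/3 - 20*b/27 - 20/27


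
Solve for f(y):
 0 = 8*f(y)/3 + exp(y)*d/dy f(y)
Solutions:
 f(y) = C1*exp(8*exp(-y)/3)


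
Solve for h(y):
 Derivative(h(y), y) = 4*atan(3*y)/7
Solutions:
 h(y) = C1 + 4*y*atan(3*y)/7 - 2*log(9*y^2 + 1)/21


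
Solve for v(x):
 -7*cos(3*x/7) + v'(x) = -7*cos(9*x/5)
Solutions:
 v(x) = C1 + 49*sin(3*x/7)/3 - 35*sin(9*x/5)/9


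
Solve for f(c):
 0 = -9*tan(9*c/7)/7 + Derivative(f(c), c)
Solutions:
 f(c) = C1 - log(cos(9*c/7))


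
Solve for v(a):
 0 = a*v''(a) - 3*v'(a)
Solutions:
 v(a) = C1 + C2*a^4


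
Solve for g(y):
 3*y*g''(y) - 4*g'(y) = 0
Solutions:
 g(y) = C1 + C2*y^(7/3)


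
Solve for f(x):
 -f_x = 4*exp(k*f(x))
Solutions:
 f(x) = Piecewise((log(1/(C1*k + 4*k*x))/k, Ne(k, 0)), (nan, True))
 f(x) = Piecewise((C1 - 4*x, Eq(k, 0)), (nan, True))


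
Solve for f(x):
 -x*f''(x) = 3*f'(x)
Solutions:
 f(x) = C1 + C2/x^2


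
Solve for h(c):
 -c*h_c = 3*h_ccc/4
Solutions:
 h(c) = C1 + Integral(C2*airyai(-6^(2/3)*c/3) + C3*airybi(-6^(2/3)*c/3), c)


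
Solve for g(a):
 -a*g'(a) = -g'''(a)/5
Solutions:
 g(a) = C1 + Integral(C2*airyai(5^(1/3)*a) + C3*airybi(5^(1/3)*a), a)


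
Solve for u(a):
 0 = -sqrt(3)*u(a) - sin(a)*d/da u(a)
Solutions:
 u(a) = C1*(cos(a) + 1)^(sqrt(3)/2)/(cos(a) - 1)^(sqrt(3)/2)


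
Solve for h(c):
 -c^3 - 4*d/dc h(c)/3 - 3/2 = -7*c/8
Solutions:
 h(c) = C1 - 3*c^4/16 + 21*c^2/64 - 9*c/8


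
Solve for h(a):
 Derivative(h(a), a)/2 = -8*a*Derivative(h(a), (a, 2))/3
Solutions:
 h(a) = C1 + C2*a^(13/16)


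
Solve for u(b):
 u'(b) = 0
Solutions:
 u(b) = C1


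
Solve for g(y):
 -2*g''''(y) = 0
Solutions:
 g(y) = C1 + C2*y + C3*y^2 + C4*y^3


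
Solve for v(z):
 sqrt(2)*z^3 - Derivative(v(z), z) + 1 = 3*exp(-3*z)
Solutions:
 v(z) = C1 + sqrt(2)*z^4/4 + z + exp(-3*z)


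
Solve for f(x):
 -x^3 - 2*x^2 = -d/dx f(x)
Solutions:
 f(x) = C1 + x^4/4 + 2*x^3/3


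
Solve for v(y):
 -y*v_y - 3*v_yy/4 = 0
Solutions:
 v(y) = C1 + C2*erf(sqrt(6)*y/3)


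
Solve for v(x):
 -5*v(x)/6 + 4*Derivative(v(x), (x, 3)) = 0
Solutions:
 v(x) = C3*exp(3^(2/3)*5^(1/3)*x/6) + (C1*sin(3^(1/6)*5^(1/3)*x/4) + C2*cos(3^(1/6)*5^(1/3)*x/4))*exp(-3^(2/3)*5^(1/3)*x/12)


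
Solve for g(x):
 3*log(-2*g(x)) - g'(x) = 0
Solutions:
 -Integral(1/(log(-_y) + log(2)), (_y, g(x)))/3 = C1 - x


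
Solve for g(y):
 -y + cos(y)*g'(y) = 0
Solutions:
 g(y) = C1 + Integral(y/cos(y), y)


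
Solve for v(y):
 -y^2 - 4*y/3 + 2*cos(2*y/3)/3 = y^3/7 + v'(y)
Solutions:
 v(y) = C1 - y^4/28 - y^3/3 - 2*y^2/3 + sin(2*y/3)


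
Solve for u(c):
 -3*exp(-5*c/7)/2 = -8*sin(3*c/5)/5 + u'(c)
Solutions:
 u(c) = C1 - 8*cos(3*c/5)/3 + 21*exp(-5*c/7)/10


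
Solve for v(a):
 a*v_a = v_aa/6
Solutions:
 v(a) = C1 + C2*erfi(sqrt(3)*a)


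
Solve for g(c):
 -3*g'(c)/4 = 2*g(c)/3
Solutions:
 g(c) = C1*exp(-8*c/9)


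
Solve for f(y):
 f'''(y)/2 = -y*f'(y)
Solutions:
 f(y) = C1 + Integral(C2*airyai(-2^(1/3)*y) + C3*airybi(-2^(1/3)*y), y)


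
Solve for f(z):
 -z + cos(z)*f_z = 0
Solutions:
 f(z) = C1 + Integral(z/cos(z), z)


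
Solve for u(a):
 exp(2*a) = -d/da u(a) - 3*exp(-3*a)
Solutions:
 u(a) = C1 - exp(2*a)/2 + exp(-3*a)


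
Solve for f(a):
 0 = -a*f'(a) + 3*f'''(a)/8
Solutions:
 f(a) = C1 + Integral(C2*airyai(2*3^(2/3)*a/3) + C3*airybi(2*3^(2/3)*a/3), a)


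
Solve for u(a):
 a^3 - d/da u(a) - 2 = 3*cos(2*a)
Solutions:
 u(a) = C1 + a^4/4 - 2*a - 3*sin(2*a)/2


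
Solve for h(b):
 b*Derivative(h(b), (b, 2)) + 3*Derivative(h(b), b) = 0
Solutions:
 h(b) = C1 + C2/b^2


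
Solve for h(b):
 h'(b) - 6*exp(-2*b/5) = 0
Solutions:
 h(b) = C1 - 15*exp(-2*b/5)


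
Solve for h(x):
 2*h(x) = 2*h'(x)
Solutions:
 h(x) = C1*exp(x)


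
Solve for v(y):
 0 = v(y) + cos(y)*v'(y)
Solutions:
 v(y) = C1*sqrt(sin(y) - 1)/sqrt(sin(y) + 1)


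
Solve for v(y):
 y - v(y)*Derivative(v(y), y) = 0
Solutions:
 v(y) = -sqrt(C1 + y^2)
 v(y) = sqrt(C1 + y^2)


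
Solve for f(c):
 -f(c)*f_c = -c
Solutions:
 f(c) = -sqrt(C1 + c^2)
 f(c) = sqrt(C1 + c^2)


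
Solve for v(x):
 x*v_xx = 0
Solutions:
 v(x) = C1 + C2*x


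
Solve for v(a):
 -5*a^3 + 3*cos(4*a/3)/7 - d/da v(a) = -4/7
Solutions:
 v(a) = C1 - 5*a^4/4 + 4*a/7 + 9*sin(4*a/3)/28


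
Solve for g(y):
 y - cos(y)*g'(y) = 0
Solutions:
 g(y) = C1 + Integral(y/cos(y), y)


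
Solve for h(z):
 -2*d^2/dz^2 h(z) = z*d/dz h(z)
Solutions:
 h(z) = C1 + C2*erf(z/2)


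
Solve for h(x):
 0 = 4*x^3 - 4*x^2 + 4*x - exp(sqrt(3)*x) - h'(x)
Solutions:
 h(x) = C1 + x^4 - 4*x^3/3 + 2*x^2 - sqrt(3)*exp(sqrt(3)*x)/3


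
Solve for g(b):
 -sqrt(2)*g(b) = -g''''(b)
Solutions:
 g(b) = C1*exp(-2^(1/8)*b) + C2*exp(2^(1/8)*b) + C3*sin(2^(1/8)*b) + C4*cos(2^(1/8)*b)


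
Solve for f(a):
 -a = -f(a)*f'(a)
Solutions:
 f(a) = -sqrt(C1 + a^2)
 f(a) = sqrt(C1 + a^2)


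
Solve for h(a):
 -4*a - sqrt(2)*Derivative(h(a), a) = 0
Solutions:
 h(a) = C1 - sqrt(2)*a^2


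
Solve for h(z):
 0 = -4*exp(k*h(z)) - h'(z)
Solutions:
 h(z) = Piecewise((log(1/(C1*k + 4*k*z))/k, Ne(k, 0)), (nan, True))
 h(z) = Piecewise((C1 - 4*z, Eq(k, 0)), (nan, True))


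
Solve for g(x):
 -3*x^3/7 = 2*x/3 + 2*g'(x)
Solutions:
 g(x) = C1 - 3*x^4/56 - x^2/6


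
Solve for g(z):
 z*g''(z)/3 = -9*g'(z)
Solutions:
 g(z) = C1 + C2/z^26


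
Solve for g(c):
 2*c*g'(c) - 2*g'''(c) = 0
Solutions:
 g(c) = C1 + Integral(C2*airyai(c) + C3*airybi(c), c)


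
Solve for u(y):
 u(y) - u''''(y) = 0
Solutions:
 u(y) = C1*exp(-y) + C2*exp(y) + C3*sin(y) + C4*cos(y)


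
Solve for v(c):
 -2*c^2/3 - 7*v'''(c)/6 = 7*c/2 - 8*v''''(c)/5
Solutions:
 v(c) = C1 + C2*c + C3*c^2 + C4*exp(35*c/48) - c^5/105 - 373*c^4/1960 - 8952*c^3/8575


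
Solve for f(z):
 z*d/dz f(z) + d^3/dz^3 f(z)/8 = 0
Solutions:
 f(z) = C1 + Integral(C2*airyai(-2*z) + C3*airybi(-2*z), z)


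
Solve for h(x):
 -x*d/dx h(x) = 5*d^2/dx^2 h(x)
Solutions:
 h(x) = C1 + C2*erf(sqrt(10)*x/10)


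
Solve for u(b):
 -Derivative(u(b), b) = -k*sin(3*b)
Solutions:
 u(b) = C1 - k*cos(3*b)/3


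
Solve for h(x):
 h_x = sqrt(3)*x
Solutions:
 h(x) = C1 + sqrt(3)*x^2/2


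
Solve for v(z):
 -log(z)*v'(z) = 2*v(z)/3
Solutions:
 v(z) = C1*exp(-2*li(z)/3)


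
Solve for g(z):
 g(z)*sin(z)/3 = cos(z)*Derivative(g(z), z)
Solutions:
 g(z) = C1/cos(z)^(1/3)


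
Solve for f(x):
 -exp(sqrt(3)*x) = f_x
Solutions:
 f(x) = C1 - sqrt(3)*exp(sqrt(3)*x)/3


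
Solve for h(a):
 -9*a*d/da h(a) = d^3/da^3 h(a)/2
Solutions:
 h(a) = C1 + Integral(C2*airyai(-18^(1/3)*a) + C3*airybi(-18^(1/3)*a), a)


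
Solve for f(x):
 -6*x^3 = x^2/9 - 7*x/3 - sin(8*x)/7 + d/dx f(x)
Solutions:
 f(x) = C1 - 3*x^4/2 - x^3/27 + 7*x^2/6 - cos(8*x)/56


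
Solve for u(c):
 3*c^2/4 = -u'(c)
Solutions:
 u(c) = C1 - c^3/4


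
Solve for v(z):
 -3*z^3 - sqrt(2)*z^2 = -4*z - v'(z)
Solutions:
 v(z) = C1 + 3*z^4/4 + sqrt(2)*z^3/3 - 2*z^2


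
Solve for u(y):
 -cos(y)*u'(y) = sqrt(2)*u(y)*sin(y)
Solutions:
 u(y) = C1*cos(y)^(sqrt(2))


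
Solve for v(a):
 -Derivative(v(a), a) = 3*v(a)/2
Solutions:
 v(a) = C1*exp(-3*a/2)


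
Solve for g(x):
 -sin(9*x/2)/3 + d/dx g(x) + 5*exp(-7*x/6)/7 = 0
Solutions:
 g(x) = C1 - 2*cos(9*x/2)/27 + 30*exp(-7*x/6)/49


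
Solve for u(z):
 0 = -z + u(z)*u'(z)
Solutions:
 u(z) = -sqrt(C1 + z^2)
 u(z) = sqrt(C1 + z^2)


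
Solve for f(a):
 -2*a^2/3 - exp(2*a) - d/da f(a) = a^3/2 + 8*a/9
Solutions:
 f(a) = C1 - a^4/8 - 2*a^3/9 - 4*a^2/9 - exp(2*a)/2


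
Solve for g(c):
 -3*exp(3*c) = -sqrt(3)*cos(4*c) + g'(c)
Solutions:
 g(c) = C1 - exp(3*c) + sqrt(3)*sin(4*c)/4


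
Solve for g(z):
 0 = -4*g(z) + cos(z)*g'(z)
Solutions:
 g(z) = C1*(sin(z)^2 + 2*sin(z) + 1)/(sin(z)^2 - 2*sin(z) + 1)


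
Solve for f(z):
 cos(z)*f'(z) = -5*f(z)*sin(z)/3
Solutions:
 f(z) = C1*cos(z)^(5/3)


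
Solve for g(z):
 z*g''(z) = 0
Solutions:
 g(z) = C1 + C2*z


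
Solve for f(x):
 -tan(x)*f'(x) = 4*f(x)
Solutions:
 f(x) = C1/sin(x)^4


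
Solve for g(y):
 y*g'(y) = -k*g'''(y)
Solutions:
 g(y) = C1 + Integral(C2*airyai(y*(-1/k)^(1/3)) + C3*airybi(y*(-1/k)^(1/3)), y)


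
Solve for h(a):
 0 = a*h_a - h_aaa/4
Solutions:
 h(a) = C1 + Integral(C2*airyai(2^(2/3)*a) + C3*airybi(2^(2/3)*a), a)


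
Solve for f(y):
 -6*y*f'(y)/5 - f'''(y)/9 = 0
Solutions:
 f(y) = C1 + Integral(C2*airyai(-3*2^(1/3)*5^(2/3)*y/5) + C3*airybi(-3*2^(1/3)*5^(2/3)*y/5), y)


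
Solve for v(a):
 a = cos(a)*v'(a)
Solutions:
 v(a) = C1 + Integral(a/cos(a), a)


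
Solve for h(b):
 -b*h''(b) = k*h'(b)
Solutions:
 h(b) = C1 + b^(1 - re(k))*(C2*sin(log(b)*Abs(im(k))) + C3*cos(log(b)*im(k)))


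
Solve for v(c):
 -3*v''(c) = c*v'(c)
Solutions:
 v(c) = C1 + C2*erf(sqrt(6)*c/6)


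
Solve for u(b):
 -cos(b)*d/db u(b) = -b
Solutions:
 u(b) = C1 + Integral(b/cos(b), b)


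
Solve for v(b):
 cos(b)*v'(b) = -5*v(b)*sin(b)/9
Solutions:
 v(b) = C1*cos(b)^(5/9)


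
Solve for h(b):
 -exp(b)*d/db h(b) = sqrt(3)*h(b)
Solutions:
 h(b) = C1*exp(sqrt(3)*exp(-b))


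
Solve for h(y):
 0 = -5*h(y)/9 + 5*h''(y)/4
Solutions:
 h(y) = C1*exp(-2*y/3) + C2*exp(2*y/3)


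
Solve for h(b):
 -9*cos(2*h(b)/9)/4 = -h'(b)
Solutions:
 -9*b/4 - 9*log(sin(2*h(b)/9) - 1)/4 + 9*log(sin(2*h(b)/9) + 1)/4 = C1


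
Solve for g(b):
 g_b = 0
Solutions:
 g(b) = C1


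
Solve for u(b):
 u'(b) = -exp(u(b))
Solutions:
 u(b) = log(1/(C1 + b))


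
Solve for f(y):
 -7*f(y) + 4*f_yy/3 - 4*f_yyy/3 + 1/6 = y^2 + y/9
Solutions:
 f(y) = C1*exp(y*(4/(9*sqrt(3857) + 559)^(1/3) + 4 + (9*sqrt(3857) + 559)^(1/3))/12)*sin(sqrt(3)*y*(-(9*sqrt(3857) + 559)^(1/3) + 4/(9*sqrt(3857) + 559)^(1/3))/12) + C2*exp(y*(4/(9*sqrt(3857) + 559)^(1/3) + 4 + (9*sqrt(3857) + 559)^(1/3))/12)*cos(sqrt(3)*y*(-(9*sqrt(3857) + 559)^(1/3) + 4/(9*sqrt(3857) + 559)^(1/3))/12) + C3*exp(y*(-(9*sqrt(3857) + 559)^(1/3) - 4/(9*sqrt(3857) + 559)^(1/3) + 2)/6) - y^2/7 - y/63 - 3/98


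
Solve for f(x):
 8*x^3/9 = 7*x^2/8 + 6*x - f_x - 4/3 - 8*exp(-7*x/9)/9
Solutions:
 f(x) = C1 - 2*x^4/9 + 7*x^3/24 + 3*x^2 - 4*x/3 + 8*exp(-7*x/9)/7


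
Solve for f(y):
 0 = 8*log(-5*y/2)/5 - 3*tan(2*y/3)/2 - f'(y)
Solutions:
 f(y) = C1 + 8*y*log(-y)/5 - 8*y/5 - 8*y*log(2)/5 + 8*y*log(5)/5 + 9*log(cos(2*y/3))/4


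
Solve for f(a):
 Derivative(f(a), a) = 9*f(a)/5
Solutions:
 f(a) = C1*exp(9*a/5)


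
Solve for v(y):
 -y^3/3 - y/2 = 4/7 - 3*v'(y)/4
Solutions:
 v(y) = C1 + y^4/9 + y^2/3 + 16*y/21


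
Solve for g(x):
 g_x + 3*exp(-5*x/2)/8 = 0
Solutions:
 g(x) = C1 + 3*exp(-5*x/2)/20


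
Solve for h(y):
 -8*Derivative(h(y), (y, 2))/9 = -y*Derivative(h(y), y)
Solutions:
 h(y) = C1 + C2*erfi(3*y/4)


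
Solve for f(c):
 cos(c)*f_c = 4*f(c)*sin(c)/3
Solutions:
 f(c) = C1/cos(c)^(4/3)


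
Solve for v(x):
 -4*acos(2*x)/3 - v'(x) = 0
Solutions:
 v(x) = C1 - 4*x*acos(2*x)/3 + 2*sqrt(1 - 4*x^2)/3


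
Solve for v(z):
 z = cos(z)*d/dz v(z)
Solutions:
 v(z) = C1 + Integral(z/cos(z), z)


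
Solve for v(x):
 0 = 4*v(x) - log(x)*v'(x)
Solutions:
 v(x) = C1*exp(4*li(x))


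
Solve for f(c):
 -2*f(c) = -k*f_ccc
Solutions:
 f(c) = C1*exp(2^(1/3)*c*(1/k)^(1/3)) + C2*exp(2^(1/3)*c*(-1 + sqrt(3)*I)*(1/k)^(1/3)/2) + C3*exp(-2^(1/3)*c*(1 + sqrt(3)*I)*(1/k)^(1/3)/2)


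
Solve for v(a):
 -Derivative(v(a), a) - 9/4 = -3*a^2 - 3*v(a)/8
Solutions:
 v(a) = C1*exp(3*a/8) - 8*a^2 - 128*a/3 - 970/9


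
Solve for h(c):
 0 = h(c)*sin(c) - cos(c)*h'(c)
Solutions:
 h(c) = C1/cos(c)


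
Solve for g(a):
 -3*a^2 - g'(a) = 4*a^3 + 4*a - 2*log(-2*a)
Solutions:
 g(a) = C1 - a^4 - a^3 - 2*a^2 + 2*a*log(-a) + 2*a*(-1 + log(2))


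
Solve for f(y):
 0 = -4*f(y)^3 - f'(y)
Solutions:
 f(y) = -sqrt(2)*sqrt(-1/(C1 - 4*y))/2
 f(y) = sqrt(2)*sqrt(-1/(C1 - 4*y))/2


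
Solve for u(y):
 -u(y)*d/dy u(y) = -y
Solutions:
 u(y) = -sqrt(C1 + y^2)
 u(y) = sqrt(C1 + y^2)


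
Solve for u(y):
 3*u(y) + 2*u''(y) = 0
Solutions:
 u(y) = C1*sin(sqrt(6)*y/2) + C2*cos(sqrt(6)*y/2)


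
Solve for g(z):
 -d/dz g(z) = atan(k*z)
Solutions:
 g(z) = C1 - Piecewise((z*atan(k*z) - log(k^2*z^2 + 1)/(2*k), Ne(k, 0)), (0, True))


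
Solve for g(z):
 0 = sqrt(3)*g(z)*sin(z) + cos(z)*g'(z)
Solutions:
 g(z) = C1*cos(z)^(sqrt(3))


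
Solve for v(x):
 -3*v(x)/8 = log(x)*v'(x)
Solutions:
 v(x) = C1*exp(-3*li(x)/8)


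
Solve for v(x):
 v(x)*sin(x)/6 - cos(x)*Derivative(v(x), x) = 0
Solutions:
 v(x) = C1/cos(x)^(1/6)


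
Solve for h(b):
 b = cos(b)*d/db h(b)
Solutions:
 h(b) = C1 + Integral(b/cos(b), b)


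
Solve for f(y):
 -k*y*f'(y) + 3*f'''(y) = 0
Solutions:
 f(y) = C1 + Integral(C2*airyai(3^(2/3)*k^(1/3)*y/3) + C3*airybi(3^(2/3)*k^(1/3)*y/3), y)


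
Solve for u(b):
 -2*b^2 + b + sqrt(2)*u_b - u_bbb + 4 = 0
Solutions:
 u(b) = C1 + C2*exp(-2^(1/4)*b) + C3*exp(2^(1/4)*b) + sqrt(2)*b^3/3 - sqrt(2)*b^2/4 - 2*sqrt(2)*b + 2*b


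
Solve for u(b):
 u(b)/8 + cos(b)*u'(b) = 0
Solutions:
 u(b) = C1*(sin(b) - 1)^(1/16)/(sin(b) + 1)^(1/16)


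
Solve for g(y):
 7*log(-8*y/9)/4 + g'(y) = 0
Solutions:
 g(y) = C1 - 7*y*log(-y)/4 + 7*y*(-3*log(2) + 1 + 2*log(3))/4


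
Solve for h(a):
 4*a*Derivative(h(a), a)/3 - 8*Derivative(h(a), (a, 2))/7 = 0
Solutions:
 h(a) = C1 + C2*erfi(sqrt(21)*a/6)


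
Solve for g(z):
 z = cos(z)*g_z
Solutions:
 g(z) = C1 + Integral(z/cos(z), z)


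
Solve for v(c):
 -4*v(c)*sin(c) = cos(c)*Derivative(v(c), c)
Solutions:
 v(c) = C1*cos(c)^4


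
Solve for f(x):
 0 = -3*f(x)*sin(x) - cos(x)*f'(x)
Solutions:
 f(x) = C1*cos(x)^3


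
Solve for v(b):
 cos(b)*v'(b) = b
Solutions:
 v(b) = C1 + Integral(b/cos(b), b)


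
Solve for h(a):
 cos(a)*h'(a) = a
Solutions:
 h(a) = C1 + Integral(a/cos(a), a)


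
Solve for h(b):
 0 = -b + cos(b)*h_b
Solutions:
 h(b) = C1 + Integral(b/cos(b), b)


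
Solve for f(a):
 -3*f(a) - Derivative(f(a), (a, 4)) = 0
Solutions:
 f(a) = (C1*sin(sqrt(2)*3^(1/4)*a/2) + C2*cos(sqrt(2)*3^(1/4)*a/2))*exp(-sqrt(2)*3^(1/4)*a/2) + (C3*sin(sqrt(2)*3^(1/4)*a/2) + C4*cos(sqrt(2)*3^(1/4)*a/2))*exp(sqrt(2)*3^(1/4)*a/2)


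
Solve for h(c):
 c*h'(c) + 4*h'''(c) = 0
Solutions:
 h(c) = C1 + Integral(C2*airyai(-2^(1/3)*c/2) + C3*airybi(-2^(1/3)*c/2), c)


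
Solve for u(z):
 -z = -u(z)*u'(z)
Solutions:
 u(z) = -sqrt(C1 + z^2)
 u(z) = sqrt(C1 + z^2)


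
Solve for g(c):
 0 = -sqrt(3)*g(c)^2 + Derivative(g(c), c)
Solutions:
 g(c) = -1/(C1 + sqrt(3)*c)


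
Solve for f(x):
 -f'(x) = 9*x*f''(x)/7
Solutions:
 f(x) = C1 + C2*x^(2/9)


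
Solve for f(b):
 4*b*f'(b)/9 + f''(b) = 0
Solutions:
 f(b) = C1 + C2*erf(sqrt(2)*b/3)


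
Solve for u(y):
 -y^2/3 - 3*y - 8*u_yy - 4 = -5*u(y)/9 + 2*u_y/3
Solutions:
 u(y) = C1*exp(y*(-1 + sqrt(41))/24) + C2*exp(-y*(1 + sqrt(41))/24) + 3*y^2/5 + 171*y/25 + 4086/125


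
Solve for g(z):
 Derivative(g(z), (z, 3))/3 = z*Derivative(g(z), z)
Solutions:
 g(z) = C1 + Integral(C2*airyai(3^(1/3)*z) + C3*airybi(3^(1/3)*z), z)


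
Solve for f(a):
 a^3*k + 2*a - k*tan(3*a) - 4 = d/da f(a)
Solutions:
 f(a) = C1 + a^4*k/4 + a^2 - 4*a + k*log(cos(3*a))/3


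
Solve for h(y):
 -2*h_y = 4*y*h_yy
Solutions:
 h(y) = C1 + C2*sqrt(y)


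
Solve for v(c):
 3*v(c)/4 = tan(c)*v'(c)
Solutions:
 v(c) = C1*sin(c)^(3/4)


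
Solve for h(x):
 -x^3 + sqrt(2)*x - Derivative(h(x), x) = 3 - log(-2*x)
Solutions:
 h(x) = C1 - x^4/4 + sqrt(2)*x^2/2 + x*log(-x) + x*(-4 + log(2))


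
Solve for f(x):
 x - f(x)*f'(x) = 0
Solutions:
 f(x) = -sqrt(C1 + x^2)
 f(x) = sqrt(C1 + x^2)


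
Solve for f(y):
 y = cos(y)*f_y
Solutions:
 f(y) = C1 + Integral(y/cos(y), y)


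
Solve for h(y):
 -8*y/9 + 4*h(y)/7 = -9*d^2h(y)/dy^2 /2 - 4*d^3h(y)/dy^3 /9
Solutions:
 h(y) = C1*exp(y*(-378 + 1701*21^(1/3)/(16*sqrt(30874) + 15565)^(1/3) + 21^(2/3)*(16*sqrt(30874) + 15565)^(1/3))/112)*sin(3*3^(1/6)*7^(1/3)*y*(-7^(1/3)*(16*sqrt(30874) + 15565)^(1/3) + 567*3^(2/3)/(16*sqrt(30874) + 15565)^(1/3))/112) + C2*exp(y*(-378 + 1701*21^(1/3)/(16*sqrt(30874) + 15565)^(1/3) + 21^(2/3)*(16*sqrt(30874) + 15565)^(1/3))/112)*cos(3*3^(1/6)*7^(1/3)*y*(-7^(1/3)*(16*sqrt(30874) + 15565)^(1/3) + 567*3^(2/3)/(16*sqrt(30874) + 15565)^(1/3))/112) + C3*exp(-y*(1701*21^(1/3)/(16*sqrt(30874) + 15565)^(1/3) + 189 + 21^(2/3)*(16*sqrt(30874) + 15565)^(1/3))/56) + 14*y/9


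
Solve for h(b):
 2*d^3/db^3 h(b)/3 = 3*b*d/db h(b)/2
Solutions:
 h(b) = C1 + Integral(C2*airyai(2^(1/3)*3^(2/3)*b/2) + C3*airybi(2^(1/3)*3^(2/3)*b/2), b)


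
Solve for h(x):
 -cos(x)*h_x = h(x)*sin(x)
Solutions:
 h(x) = C1*cos(x)


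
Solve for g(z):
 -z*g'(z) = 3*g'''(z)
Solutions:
 g(z) = C1 + Integral(C2*airyai(-3^(2/3)*z/3) + C3*airybi(-3^(2/3)*z/3), z)


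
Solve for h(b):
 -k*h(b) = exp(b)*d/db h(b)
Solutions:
 h(b) = C1*exp(k*exp(-b))


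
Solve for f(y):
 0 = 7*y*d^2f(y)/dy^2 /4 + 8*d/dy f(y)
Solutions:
 f(y) = C1 + C2/y^(25/7)


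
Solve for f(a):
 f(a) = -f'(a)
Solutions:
 f(a) = C1*exp(-a)


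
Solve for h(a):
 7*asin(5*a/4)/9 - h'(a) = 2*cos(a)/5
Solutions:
 h(a) = C1 + 7*a*asin(5*a/4)/9 + 7*sqrt(16 - 25*a^2)/45 - 2*sin(a)/5


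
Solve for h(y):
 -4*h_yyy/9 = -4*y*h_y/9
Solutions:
 h(y) = C1 + Integral(C2*airyai(y) + C3*airybi(y), y)


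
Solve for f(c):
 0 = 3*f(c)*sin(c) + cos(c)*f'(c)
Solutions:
 f(c) = C1*cos(c)^3


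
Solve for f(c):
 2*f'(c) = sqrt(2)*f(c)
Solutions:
 f(c) = C1*exp(sqrt(2)*c/2)


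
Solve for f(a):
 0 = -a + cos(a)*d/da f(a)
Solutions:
 f(a) = C1 + Integral(a/cos(a), a)


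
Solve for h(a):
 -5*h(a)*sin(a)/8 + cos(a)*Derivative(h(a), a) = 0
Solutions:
 h(a) = C1/cos(a)^(5/8)


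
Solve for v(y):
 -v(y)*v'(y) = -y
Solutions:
 v(y) = -sqrt(C1 + y^2)
 v(y) = sqrt(C1 + y^2)


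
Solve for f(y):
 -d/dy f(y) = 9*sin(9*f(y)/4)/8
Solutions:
 9*y/8 + 2*log(cos(9*f(y)/4) - 1)/9 - 2*log(cos(9*f(y)/4) + 1)/9 = C1


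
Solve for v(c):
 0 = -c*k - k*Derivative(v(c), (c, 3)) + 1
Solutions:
 v(c) = C1 + C2*c + C3*c^2 - c^4/24 + c^3/(6*k)


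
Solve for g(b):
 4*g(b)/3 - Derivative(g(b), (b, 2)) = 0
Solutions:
 g(b) = C1*exp(-2*sqrt(3)*b/3) + C2*exp(2*sqrt(3)*b/3)


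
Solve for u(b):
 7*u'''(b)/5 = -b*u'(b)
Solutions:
 u(b) = C1 + Integral(C2*airyai(-5^(1/3)*7^(2/3)*b/7) + C3*airybi(-5^(1/3)*7^(2/3)*b/7), b)


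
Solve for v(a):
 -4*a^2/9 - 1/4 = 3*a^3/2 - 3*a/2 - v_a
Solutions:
 v(a) = C1 + 3*a^4/8 + 4*a^3/27 - 3*a^2/4 + a/4


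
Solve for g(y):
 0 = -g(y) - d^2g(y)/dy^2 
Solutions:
 g(y) = C1*sin(y) + C2*cos(y)


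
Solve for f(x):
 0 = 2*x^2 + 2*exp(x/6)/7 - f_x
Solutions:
 f(x) = C1 + 2*x^3/3 + 12*exp(x/6)/7


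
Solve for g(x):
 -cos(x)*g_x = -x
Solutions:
 g(x) = C1 + Integral(x/cos(x), x)


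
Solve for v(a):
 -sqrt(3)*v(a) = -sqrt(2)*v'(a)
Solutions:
 v(a) = C1*exp(sqrt(6)*a/2)


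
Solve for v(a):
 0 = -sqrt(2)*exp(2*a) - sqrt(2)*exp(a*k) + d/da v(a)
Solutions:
 v(a) = C1 + sqrt(2)*exp(2*a)/2 + sqrt(2)*exp(a*k)/k


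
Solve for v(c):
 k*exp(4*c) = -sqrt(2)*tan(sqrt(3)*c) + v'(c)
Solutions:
 v(c) = C1 + k*exp(4*c)/4 - sqrt(6)*log(cos(sqrt(3)*c))/3


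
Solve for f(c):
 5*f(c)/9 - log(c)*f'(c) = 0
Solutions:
 f(c) = C1*exp(5*li(c)/9)


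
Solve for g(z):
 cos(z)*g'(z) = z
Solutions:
 g(z) = C1 + Integral(z/cos(z), z)


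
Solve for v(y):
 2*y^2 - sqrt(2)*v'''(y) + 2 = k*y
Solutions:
 v(y) = C1 + C2*y + C3*y^2 - sqrt(2)*k*y^4/48 + sqrt(2)*y^5/60 + sqrt(2)*y^3/6


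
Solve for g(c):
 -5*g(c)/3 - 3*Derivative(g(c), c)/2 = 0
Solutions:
 g(c) = C1*exp(-10*c/9)


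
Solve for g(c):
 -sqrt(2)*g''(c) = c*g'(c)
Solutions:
 g(c) = C1 + C2*erf(2^(1/4)*c/2)


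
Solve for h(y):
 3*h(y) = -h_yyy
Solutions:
 h(y) = C3*exp(-3^(1/3)*y) + (C1*sin(3^(5/6)*y/2) + C2*cos(3^(5/6)*y/2))*exp(3^(1/3)*y/2)


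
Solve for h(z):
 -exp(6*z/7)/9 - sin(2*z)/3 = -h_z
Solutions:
 h(z) = C1 + 7*exp(6*z/7)/54 - cos(2*z)/6


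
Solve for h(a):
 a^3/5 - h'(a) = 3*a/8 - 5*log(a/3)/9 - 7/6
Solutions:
 h(a) = C1 + a^4/20 - 3*a^2/16 + 5*a*log(a)/9 - 5*a*log(3)/9 + 11*a/18


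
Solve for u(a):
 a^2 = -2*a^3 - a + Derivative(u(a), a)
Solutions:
 u(a) = C1 + a^4/2 + a^3/3 + a^2/2


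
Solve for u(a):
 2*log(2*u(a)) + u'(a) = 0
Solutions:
 Integral(1/(log(_y) + log(2)), (_y, u(a)))/2 = C1 - a


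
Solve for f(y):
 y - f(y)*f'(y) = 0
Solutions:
 f(y) = -sqrt(C1 + y^2)
 f(y) = sqrt(C1 + y^2)


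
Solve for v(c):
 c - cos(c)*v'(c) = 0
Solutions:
 v(c) = C1 + Integral(c/cos(c), c)


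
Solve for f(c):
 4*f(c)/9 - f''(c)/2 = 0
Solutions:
 f(c) = C1*exp(-2*sqrt(2)*c/3) + C2*exp(2*sqrt(2)*c/3)


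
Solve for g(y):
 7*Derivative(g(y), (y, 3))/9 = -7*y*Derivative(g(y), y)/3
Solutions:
 g(y) = C1 + Integral(C2*airyai(-3^(1/3)*y) + C3*airybi(-3^(1/3)*y), y)


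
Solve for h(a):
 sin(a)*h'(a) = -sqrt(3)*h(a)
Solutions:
 h(a) = C1*(cos(a) + 1)^(sqrt(3)/2)/(cos(a) - 1)^(sqrt(3)/2)


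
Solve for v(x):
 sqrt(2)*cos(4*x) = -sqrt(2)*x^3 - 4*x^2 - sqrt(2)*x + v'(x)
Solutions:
 v(x) = C1 + sqrt(2)*x^4/4 + 4*x^3/3 + sqrt(2)*x^2/2 + sqrt(2)*sin(4*x)/4


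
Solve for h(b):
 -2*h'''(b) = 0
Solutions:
 h(b) = C1 + C2*b + C3*b^2


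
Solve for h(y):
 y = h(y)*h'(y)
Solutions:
 h(y) = -sqrt(C1 + y^2)
 h(y) = sqrt(C1 + y^2)


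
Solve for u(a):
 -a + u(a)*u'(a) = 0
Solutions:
 u(a) = -sqrt(C1 + a^2)
 u(a) = sqrt(C1 + a^2)


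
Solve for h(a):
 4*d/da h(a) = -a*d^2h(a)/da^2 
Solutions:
 h(a) = C1 + C2/a^3


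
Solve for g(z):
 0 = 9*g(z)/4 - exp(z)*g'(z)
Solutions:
 g(z) = C1*exp(-9*exp(-z)/4)


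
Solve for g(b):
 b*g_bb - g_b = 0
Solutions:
 g(b) = C1 + C2*b^2


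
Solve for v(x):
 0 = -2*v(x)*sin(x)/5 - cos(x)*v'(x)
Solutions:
 v(x) = C1*cos(x)^(2/5)


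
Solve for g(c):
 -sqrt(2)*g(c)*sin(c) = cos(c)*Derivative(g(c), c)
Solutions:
 g(c) = C1*cos(c)^(sqrt(2))


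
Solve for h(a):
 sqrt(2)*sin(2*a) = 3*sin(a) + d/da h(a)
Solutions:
 h(a) = C1 + sqrt(2)*sin(a)^2 + 3*cos(a)


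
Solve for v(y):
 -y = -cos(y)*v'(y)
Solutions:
 v(y) = C1 + Integral(y/cos(y), y)


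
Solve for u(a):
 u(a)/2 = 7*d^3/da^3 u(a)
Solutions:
 u(a) = C3*exp(14^(2/3)*a/14) + (C1*sin(14^(2/3)*sqrt(3)*a/28) + C2*cos(14^(2/3)*sqrt(3)*a/28))*exp(-14^(2/3)*a/28)


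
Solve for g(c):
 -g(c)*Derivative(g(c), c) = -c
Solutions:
 g(c) = -sqrt(C1 + c^2)
 g(c) = sqrt(C1 + c^2)


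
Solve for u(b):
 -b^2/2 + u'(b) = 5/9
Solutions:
 u(b) = C1 + b^3/6 + 5*b/9


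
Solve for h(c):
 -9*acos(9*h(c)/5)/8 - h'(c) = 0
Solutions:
 Integral(1/acos(9*_y/5), (_y, h(c))) = C1 - 9*c/8
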